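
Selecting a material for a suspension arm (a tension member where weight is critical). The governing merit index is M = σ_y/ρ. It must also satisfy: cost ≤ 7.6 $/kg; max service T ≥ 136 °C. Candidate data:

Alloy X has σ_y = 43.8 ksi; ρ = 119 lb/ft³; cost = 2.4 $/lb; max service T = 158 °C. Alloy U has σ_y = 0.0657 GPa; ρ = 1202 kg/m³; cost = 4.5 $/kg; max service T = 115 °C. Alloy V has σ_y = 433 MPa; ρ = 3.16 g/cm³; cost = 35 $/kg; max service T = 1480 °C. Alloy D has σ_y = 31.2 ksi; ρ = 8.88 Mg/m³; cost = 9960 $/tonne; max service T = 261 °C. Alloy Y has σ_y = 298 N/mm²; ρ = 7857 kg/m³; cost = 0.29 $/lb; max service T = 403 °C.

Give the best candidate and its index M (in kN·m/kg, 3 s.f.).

alloy X, M = 158 kN·m/kg

Screen on constraints: cost ≤ 7.6 $/kg; max service T ≥ 136 °C. Survivors: alloy X, alloy Y.
Convert each candidate to consistent units, then evaluate M:
  alloy X: σ_y = 302.0 MPa, ρ = 1906 kg/m³
  alloy Y: σ_y = 298.0 MPa, ρ = 7857 kg/m³
  alloy X: M = 158 kN·m/kg
  alloy Y: M = 37.9 kN·m/kg
Alloy X ranks first.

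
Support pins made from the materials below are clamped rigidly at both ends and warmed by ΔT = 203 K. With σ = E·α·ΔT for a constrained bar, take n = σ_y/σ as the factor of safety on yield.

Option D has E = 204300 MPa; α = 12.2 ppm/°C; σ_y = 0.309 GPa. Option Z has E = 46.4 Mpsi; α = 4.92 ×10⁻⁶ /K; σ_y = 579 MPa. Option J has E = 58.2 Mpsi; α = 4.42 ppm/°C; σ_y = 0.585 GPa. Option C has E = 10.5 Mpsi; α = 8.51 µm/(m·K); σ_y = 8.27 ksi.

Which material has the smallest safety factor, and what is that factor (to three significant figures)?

Per material, after unit conversion:
  option D: E = 204.3, α = 12.2, σ_y = 309.0 → σ = 506 MPa, n = 0.611
  option Z: E = 319.9, α = 4.92, σ_y = 579.0 → σ = 320 MPa, n = 1.81
  option J: E = 401.3, α = 4.42, σ_y = 585.0 → σ = 360 MPa, n = 1.62
  option C: E = 72.39, α = 8.51, σ_y = 57.02 → σ = 125 MPa, n = 0.456
The minimum is option C at n = 0.456.

option C, n = 0.456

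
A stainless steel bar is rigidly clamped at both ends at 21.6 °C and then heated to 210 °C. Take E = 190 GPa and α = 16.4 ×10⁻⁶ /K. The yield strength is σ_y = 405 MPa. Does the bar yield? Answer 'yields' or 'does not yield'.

ΔT = 188.4 K. Constrained thermal stress σ = E·α·ΔT = 190.0×10³ MPa × 16.4×10⁻⁶ × 188.4 = 587 MPa (compressive).
Compare to σ_y = 405 MPa: σ ≥ σ_y, so it yields.

yields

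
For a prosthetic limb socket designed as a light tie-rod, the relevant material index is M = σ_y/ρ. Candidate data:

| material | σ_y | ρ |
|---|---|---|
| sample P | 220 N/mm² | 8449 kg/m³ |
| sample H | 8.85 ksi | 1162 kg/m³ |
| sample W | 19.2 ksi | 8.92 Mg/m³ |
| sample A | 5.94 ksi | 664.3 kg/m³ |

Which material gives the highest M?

After converting to SI:
  sample P: σ_y = 220.0 MPa, ρ = 8449 kg/m³
  sample H: σ_y = 61.02 MPa, ρ = 1162 kg/m³
  sample W: σ_y = 132.4 MPa, ρ = 8920 kg/m³
  sample A: σ_y = 40.95 MPa, ρ = 664.3 kg/m³
  sample A: M = 61.7 kN·m/kg
  sample H: M = 52.5 kN·m/kg
  sample P: M = 26.0 kN·m/kg
  sample W: M = 14.8 kN·m/kg
The maximum is for sample A.

sample A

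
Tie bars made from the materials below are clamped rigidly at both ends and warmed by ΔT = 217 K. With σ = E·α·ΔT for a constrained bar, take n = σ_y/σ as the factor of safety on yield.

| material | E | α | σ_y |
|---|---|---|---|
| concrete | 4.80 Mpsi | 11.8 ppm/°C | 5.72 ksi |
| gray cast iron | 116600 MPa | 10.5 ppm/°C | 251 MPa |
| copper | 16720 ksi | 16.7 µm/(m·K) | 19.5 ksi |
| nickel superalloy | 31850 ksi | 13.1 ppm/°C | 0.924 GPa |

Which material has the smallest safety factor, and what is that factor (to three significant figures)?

copper, n = 0.322

With everything in SI (GPa, ×10⁻⁶/K, MPa):
  concrete: E = 33.09, α = 11.8, σ_y = 39.44 → σ = 84.7 MPa, n = 0.465
  gray cast iron: E = 116.6, α = 10.5, σ_y = 251.0 → σ = 266 MPa, n = 0.945
  copper: E = 115.3, α = 16.7, σ_y = 134.4 → σ = 418 MPa, n = 0.322
  nickel superalloy: E = 219.6, α = 13.1, σ_y = 924.0 → σ = 624 MPa, n = 1.48
Copper has the lowest safety factor, n = 0.322.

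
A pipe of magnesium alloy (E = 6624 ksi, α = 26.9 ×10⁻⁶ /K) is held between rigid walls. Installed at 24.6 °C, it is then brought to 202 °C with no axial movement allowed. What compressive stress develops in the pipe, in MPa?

218 MPa

E = 6624 ksi = 45.67 GPa.
ΔT = 177.4 K. Constrained thermal stress σ = E·α·ΔT = 45.67×10³ MPa × 26.9×10⁻⁶ × 177.4 = 218 MPa (compressive).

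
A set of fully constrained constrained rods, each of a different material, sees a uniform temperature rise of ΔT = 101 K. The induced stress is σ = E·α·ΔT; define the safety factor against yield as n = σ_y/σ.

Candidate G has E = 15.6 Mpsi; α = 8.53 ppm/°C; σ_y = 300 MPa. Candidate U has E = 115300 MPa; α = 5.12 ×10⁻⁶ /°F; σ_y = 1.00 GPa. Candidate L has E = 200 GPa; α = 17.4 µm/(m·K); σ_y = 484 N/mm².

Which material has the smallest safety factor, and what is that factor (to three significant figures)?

Converting E to GPa, α to ×10⁻⁶/K, σ_y to MPa, then σ and n for each:
  candidate G: E = 107.6, α = 8.53, σ_y = 300.0 → σ = 92.7 MPa, n = 3.24
  candidate U: E = 115.3, α = 9.22, σ_y = 1000 → σ = 107 MPa, n = 9.32
  candidate L: E = 200.0, α = 17.4, σ_y = 484.0 → σ = 351 MPa, n = 1.38
The minimum is candidate L at n = 1.38.

candidate L, n = 1.38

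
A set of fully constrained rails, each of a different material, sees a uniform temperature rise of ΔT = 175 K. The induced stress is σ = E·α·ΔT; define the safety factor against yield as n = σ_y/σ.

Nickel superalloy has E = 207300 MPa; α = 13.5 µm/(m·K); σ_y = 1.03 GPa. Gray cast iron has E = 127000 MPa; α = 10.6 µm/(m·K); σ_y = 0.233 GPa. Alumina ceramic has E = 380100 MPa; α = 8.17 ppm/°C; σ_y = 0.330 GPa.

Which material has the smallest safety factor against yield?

In consistent units (E in GPa, α in ×10⁻⁶/K, σ_y in MPa):
  nickel superalloy: E = 207.3, α = 13.5, σ_y = 1030 → σ = 490 MPa, n = 2.10
  gray cast iron: E = 127.0, α = 10.6, σ_y = 233.0 → σ = 236 MPa, n = 0.989
  alumina ceramic: E = 380.1, α = 8.17, σ_y = 330.0 → σ = 543 MPa, n = 0.607
Alumina ceramic has the lowest safety factor, n = 0.607.

alumina ceramic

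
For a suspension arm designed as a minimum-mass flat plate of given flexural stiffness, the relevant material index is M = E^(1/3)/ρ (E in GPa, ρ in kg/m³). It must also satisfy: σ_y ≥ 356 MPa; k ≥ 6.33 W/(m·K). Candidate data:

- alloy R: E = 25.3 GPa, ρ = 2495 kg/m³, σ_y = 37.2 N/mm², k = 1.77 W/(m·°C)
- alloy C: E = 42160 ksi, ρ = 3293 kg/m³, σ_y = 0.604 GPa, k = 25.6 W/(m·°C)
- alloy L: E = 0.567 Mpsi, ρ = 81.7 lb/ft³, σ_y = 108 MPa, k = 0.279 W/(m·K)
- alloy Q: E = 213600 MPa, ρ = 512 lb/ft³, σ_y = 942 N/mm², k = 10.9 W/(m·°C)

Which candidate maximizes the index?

alloy C

Screen on constraints: σ_y ≥ 356 MPa; k ≥ 6.33 W/(m·K). Survivors: alloy C, alloy Q.
In SI units:
  alloy C: E = 290.7 GPa, ρ = 3293 kg/m³
  alloy Q: E = 213.6 GPa, ρ = 8201 kg/m³
  alloy C: M = 2.01×10⁻³
  alloy Q: M = 0.729×10⁻³
Alloy C ranks first.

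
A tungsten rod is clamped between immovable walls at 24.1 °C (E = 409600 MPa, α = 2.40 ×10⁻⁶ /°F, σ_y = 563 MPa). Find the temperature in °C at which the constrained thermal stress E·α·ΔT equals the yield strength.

342 °C

E = 409600 MPa = 409.6 GPa.
α = 2.40×10⁻⁶/°F × 9/5 = 4.32×10⁻⁶/K.
E·α·ΔT = 563.0 MPa ⇒ ΔT = 563.0 / (409.6×10³ × 4.32×10⁻⁶) = 318.2 K.
T = 24.1 + 318.2 = 342.3 °C.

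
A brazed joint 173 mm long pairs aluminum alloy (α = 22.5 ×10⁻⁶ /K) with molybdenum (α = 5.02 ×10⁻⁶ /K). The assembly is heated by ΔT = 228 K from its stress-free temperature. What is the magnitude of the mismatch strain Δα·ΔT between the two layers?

Δα = |22.5 − 5.02|×10⁻⁶/K = 17.5×10⁻⁶/K.
Mismatch strain = Δα·ΔT = 17.5×10⁻⁶ × 228.0 = 3.99×10⁻³.

3.99×10⁻³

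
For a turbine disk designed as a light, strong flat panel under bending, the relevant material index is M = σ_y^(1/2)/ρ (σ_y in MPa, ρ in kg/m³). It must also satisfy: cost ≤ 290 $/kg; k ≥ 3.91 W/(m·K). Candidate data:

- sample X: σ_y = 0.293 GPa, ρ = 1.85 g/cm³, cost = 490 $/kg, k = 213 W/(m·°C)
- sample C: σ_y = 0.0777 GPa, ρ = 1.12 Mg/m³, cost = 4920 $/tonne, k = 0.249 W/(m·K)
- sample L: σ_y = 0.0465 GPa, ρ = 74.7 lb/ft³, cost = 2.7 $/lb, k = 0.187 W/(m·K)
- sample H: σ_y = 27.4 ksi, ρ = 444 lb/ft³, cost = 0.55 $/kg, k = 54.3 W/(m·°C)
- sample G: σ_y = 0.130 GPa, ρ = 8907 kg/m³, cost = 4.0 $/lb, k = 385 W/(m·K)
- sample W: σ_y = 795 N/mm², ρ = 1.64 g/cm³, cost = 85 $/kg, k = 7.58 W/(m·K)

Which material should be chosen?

sample W

Screen on constraints: cost ≤ 290 $/kg; k ≥ 3.91 W/(m·K). Survivors: sample H, sample G, sample W.
Normalizing units and computing the index:
  sample H: σ_y = 188.9 MPa, ρ = 7112 kg/m³
  sample G: σ_y = 130.0 MPa, ρ = 8907 kg/m³
  sample W: σ_y = 795.0 MPa, ρ = 1640 kg/m³
  sample W: M = 17.2×10⁻³
  sample H: M = 1.93×10⁻³
  sample G: M = 1.28×10⁻³
The maximum is for sample W.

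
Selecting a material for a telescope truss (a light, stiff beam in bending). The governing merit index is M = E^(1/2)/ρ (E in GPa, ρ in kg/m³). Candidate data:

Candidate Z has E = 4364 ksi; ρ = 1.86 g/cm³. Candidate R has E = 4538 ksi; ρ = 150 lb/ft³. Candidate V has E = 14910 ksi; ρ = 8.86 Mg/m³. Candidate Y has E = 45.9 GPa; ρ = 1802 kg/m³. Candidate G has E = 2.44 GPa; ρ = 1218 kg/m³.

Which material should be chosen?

Convert each candidate to consistent units, then evaluate M:
  candidate Z: E = 30.09 GPa, ρ = 1860 kg/m³
  candidate R: E = 31.29 GPa, ρ = 2403 kg/m³
  candidate V: E = 102.8 GPa, ρ = 8860 kg/m³
  candidate Y: E = 45.90 GPa, ρ = 1802 kg/m³
  candidate G: E = 2.440 GPa, ρ = 1218 kg/m³
  candidate Y: M = 3.76×10⁻³
  candidate Z: M = 2.95×10⁻³
  candidate R: M = 2.33×10⁻³
  candidate G: M = 1.28×10⁻³
  candidate V: M = 1.14×10⁻³
The maximum is for candidate Y.

candidate Y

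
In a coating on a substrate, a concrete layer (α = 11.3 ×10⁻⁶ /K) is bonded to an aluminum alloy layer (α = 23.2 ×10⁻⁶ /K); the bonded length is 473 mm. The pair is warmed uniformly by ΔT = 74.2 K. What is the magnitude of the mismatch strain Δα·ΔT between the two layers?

Δα = |11.3 − 23.2|×10⁻⁶/K = 11.9×10⁻⁶/K.
Mismatch strain = Δα·ΔT = 11.9×10⁻⁶ × 74.2 = 8.83×10⁻⁴.

8.83×10⁻⁴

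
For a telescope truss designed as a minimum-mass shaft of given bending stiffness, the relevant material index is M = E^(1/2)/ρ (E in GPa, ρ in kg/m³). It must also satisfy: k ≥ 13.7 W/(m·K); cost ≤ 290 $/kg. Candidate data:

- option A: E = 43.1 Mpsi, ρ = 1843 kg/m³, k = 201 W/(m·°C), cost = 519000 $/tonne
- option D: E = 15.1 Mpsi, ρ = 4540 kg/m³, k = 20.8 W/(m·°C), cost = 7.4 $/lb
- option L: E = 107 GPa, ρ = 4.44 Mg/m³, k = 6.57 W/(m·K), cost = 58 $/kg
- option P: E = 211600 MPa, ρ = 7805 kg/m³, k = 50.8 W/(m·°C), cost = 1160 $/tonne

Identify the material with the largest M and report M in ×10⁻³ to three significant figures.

option D, M = 2.25×10⁻³

Screen on constraints: k ≥ 13.7 W/(m·K); cost ≤ 290 $/kg. Survivors: option D, option P.
After converting to SI:
  option D: E = 104.1 GPa, ρ = 4540 kg/m³
  option P: E = 211.6 GPa, ρ = 7805 kg/m³
  option D: M = 2.25×10⁻³
  option P: M = 1.86×10⁻³
Highest index: option D.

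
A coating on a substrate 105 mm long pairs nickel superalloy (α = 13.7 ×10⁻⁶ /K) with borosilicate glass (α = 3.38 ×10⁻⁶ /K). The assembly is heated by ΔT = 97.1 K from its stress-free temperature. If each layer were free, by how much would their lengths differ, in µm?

Δα = |13.7 − 3.38|×10⁻⁶/K = 10.3×10⁻⁶/K.
ΔL_mismatch = Δα·L·ΔT = 10.3×10⁻⁶ × 105.0 mm × 97.1 K = 105 µm.

105 µm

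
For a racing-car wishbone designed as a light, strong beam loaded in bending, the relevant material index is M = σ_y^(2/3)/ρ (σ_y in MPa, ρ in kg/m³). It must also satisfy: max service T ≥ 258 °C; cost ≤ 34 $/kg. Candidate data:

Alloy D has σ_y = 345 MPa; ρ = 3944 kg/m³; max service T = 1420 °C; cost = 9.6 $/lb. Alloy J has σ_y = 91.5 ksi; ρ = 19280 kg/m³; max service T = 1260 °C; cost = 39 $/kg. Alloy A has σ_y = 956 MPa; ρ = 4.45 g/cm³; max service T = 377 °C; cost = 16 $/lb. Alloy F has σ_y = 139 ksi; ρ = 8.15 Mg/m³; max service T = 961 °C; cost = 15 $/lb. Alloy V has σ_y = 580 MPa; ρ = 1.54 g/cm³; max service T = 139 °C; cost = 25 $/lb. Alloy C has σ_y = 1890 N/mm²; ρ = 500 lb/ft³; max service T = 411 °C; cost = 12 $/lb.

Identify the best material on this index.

alloy C

Screen on constraints: max service T ≥ 258 °C; cost ≤ 34 $/kg. Survivors: alloy D, alloy F, alloy C.
After converting to SI:
  alloy D: σ_y = 345.0 MPa, ρ = 3944 kg/m³
  alloy F: σ_y = 958.4 MPa, ρ = 8150 kg/m³
  alloy C: σ_y = 1890 MPa, ρ = 8009 kg/m³
  alloy C: M = 19.1×10⁻³
  alloy D: M = 12.5×10⁻³
  alloy F: M = 11.9×10⁻³
The maximum is for alloy C.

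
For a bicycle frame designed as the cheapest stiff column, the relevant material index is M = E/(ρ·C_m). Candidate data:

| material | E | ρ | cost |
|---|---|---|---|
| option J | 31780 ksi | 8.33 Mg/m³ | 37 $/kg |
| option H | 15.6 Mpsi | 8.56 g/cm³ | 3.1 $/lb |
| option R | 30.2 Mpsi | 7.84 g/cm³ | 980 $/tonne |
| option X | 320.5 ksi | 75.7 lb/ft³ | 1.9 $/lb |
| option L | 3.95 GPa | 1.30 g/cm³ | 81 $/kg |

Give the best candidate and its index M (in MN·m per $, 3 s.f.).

Convert each candidate to consistent units, then evaluate M:
  option J: E = 219.1 GPa, ρ = 8330 kg/m³, cost = 37.00 $/kg
  option H: E = 107.6 GPa, ρ = 8560 kg/m³, cost = 6.834 $/kg
  option R: E = 208.2 GPa, ρ = 7840 kg/m³, cost = 0.9800 $/kg
  option X: E = 2.210 GPa, ρ = 1213 kg/m³, cost = 4.189 $/kg
  option L: E = 3.950 GPa, ρ = 1300 kg/m³, cost = 81.00 $/kg
  option R: M = 27.1 MN·m per $
  option H: M = 1.84 MN·m per $
  option J: M = 0.711 MN·m per $
  option X: M = 0.435 MN·m per $
  option L: M = 0.0375 MN·m per $
The maximum is for option R.

option R, M = 27.1 MN·m per $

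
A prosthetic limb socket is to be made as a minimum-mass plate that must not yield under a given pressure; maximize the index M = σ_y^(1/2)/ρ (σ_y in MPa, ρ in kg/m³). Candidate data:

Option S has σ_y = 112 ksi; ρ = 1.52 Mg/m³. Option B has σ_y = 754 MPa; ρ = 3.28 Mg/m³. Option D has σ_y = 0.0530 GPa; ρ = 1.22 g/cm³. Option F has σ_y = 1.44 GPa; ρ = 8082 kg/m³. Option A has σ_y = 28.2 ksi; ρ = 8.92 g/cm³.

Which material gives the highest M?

Normalizing units and computing the index:
  option S: σ_y = 772.2 MPa, ρ = 1520 kg/m³
  option B: σ_y = 754.0 MPa, ρ = 3280 kg/m³
  option D: σ_y = 53.00 MPa, ρ = 1220 kg/m³
  option F: σ_y = 1440 MPa, ρ = 8082 kg/m³
  option A: σ_y = 194.4 MPa, ρ = 8920 kg/m³
  option S: M = 18.3×10⁻³
  option B: M = 8.37×10⁻³
  option D: M = 5.97×10⁻³
  option F: M = 4.70×10⁻³
  option A: M = 1.56×10⁻³
Option S has the largest M.

option S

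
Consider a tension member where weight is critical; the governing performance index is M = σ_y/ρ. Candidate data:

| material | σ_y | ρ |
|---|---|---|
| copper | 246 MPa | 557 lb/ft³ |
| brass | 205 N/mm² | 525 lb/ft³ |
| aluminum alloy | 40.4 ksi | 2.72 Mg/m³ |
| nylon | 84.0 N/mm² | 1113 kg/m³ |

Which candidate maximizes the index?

Normalizing units and computing the index:
  copper: σ_y = 246.0 MPa, ρ = 8922 kg/m³
  brass: σ_y = 205.0 MPa, ρ = 8410 kg/m³
  aluminum alloy: σ_y = 278.5 MPa, ρ = 2720 kg/m³
  nylon: σ_y = 84.00 MPa, ρ = 1113 kg/m³
  aluminum alloy: M = 102 kN·m/kg
  nylon: M = 75.5 kN·m/kg
  copper: M = 27.6 kN·m/kg
  brass: M = 24.4 kN·m/kg
The maximum is for aluminum alloy.

aluminum alloy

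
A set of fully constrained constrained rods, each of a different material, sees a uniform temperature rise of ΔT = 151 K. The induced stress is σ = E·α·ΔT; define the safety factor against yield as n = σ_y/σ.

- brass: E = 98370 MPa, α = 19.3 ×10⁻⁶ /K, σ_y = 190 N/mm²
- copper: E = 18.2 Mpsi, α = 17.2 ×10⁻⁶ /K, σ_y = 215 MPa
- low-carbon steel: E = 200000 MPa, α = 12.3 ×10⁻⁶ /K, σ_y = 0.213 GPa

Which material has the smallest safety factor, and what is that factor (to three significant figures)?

low-carbon steel, n = 0.573

Per material, after unit conversion:
  brass: E = 98.37, α = 19.3, σ_y = 190.0 → σ = 287 MPa, n = 0.663
  copper: E = 125.5, α = 17.2, σ_y = 215.0 → σ = 326 MPa, n = 0.660
  low-carbon steel: E = 200.0, α = 12.3, σ_y = 213.0 → σ = 371 MPa, n = 0.573
Smallest n: low-carbon steel with n = 0.573.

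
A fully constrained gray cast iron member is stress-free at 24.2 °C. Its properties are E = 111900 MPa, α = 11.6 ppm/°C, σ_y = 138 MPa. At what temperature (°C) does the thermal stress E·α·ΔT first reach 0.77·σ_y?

106 °C

E = 111900 MPa = 111.9 GPa.
E·α·ΔT = 106.3 MPa ⇒ ΔT = 106.3 / (111.9×10³ × 11.6×10⁻⁶) = 81.86 K.
T = 24.2 + 81.86 = 106.1 °C.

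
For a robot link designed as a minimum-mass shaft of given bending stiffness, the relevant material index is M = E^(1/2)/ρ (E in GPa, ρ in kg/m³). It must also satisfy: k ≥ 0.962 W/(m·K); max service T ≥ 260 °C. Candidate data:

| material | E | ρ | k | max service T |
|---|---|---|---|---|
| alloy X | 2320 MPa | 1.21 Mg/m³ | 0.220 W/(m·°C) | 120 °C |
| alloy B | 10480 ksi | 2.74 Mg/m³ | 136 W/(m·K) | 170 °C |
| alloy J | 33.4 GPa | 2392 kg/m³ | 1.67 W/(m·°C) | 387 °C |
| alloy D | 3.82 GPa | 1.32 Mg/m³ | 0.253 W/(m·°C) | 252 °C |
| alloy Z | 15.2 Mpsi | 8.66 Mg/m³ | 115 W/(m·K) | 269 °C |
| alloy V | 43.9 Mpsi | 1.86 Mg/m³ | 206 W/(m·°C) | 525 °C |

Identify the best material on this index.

alloy V

Screen on constraints: k ≥ 0.962 W/(m·K); max service T ≥ 260 °C. Survivors: alloy J, alloy Z, alloy V.
After converting to SI:
  alloy J: E = 33.40 GPa, ρ = 2392 kg/m³
  alloy Z: E = 104.8 GPa, ρ = 8660 kg/m³
  alloy V: E = 302.7 GPa, ρ = 1860 kg/m³
  alloy V: M = 9.35×10⁻³
  alloy J: M = 2.42×10⁻³
  alloy Z: M = 1.18×10⁻³
Alloy V has the largest M.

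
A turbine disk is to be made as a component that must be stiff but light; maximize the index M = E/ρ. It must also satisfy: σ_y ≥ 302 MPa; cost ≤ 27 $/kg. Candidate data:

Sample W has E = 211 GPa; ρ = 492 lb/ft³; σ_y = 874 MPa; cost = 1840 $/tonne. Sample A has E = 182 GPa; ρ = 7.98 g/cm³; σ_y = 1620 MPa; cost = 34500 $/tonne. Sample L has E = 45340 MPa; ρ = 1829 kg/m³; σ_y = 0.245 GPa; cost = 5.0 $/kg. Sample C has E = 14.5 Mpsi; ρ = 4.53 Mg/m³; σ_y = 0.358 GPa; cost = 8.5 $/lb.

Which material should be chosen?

sample W

Screen on constraints: σ_y ≥ 302 MPa; cost ≤ 27 $/kg. Survivors: sample W, sample C.
Convert each candidate to consistent units, then evaluate M:
  sample W: E = 211.0 GPa, ρ = 7881 kg/m³
  sample C: E = 99.97 GPa, ρ = 4530 kg/m³
  sample W: M = 26.8 MN·m/kg
  sample C: M = 22.1 MN·m/kg
Sample W ranks first.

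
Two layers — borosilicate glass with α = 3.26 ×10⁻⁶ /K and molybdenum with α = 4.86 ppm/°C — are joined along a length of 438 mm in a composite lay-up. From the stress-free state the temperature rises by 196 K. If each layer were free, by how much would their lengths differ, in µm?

137 µm

Δα = |3.26 − 4.86|×10⁻⁶/K = 1.60×10⁻⁶/K.
ΔL_mismatch = Δα·L·ΔT = 1.60×10⁻⁶ × 438.0 mm × 196.0 K = 137 µm.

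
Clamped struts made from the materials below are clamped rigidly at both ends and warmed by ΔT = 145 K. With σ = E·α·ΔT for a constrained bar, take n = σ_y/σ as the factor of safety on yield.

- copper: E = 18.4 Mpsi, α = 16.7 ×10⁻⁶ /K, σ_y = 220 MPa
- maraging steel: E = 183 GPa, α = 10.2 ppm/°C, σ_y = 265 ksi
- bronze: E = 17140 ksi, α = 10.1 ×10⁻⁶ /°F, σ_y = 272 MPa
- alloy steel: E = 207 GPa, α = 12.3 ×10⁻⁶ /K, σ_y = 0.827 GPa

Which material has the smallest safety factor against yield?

With everything in SI (GPa, ×10⁻⁶/K, MPa):
  copper: E = 126.9, α = 16.7, σ_y = 220.0 → σ = 307 MPa, n = 0.716
  maraging steel: E = 183.0, α = 10.2, σ_y = 1827 → σ = 271 MPa, n = 6.75
  bronze: E = 118.2, α = 18.2, σ_y = 272.0 → σ = 312 MPa, n = 0.873
  alloy steel: E = 207.0, α = 12.3, σ_y = 827.0 → σ = 369 MPa, n = 2.24
Copper has the lowest safety factor, n = 0.716.

copper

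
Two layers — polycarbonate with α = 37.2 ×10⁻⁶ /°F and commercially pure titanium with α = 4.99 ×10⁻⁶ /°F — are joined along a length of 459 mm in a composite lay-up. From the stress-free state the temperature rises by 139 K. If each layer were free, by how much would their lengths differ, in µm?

3700 µm

polycarbonate: α = 37.2×10⁻⁶/°F × 9/5 = 67.0×10⁻⁶/K.
commercially pure titanium: α = 4.99×10⁻⁶/°F × 9/5 = 8.98×10⁻⁶/K.
Δα = |67.0 − 8.98|×10⁻⁶/K = 58.0×10⁻⁶/K.
ΔL_mismatch = Δα·L·ΔT = 58.0×10⁻⁶ × 459.0 mm × 139.0 K = 3700 µm.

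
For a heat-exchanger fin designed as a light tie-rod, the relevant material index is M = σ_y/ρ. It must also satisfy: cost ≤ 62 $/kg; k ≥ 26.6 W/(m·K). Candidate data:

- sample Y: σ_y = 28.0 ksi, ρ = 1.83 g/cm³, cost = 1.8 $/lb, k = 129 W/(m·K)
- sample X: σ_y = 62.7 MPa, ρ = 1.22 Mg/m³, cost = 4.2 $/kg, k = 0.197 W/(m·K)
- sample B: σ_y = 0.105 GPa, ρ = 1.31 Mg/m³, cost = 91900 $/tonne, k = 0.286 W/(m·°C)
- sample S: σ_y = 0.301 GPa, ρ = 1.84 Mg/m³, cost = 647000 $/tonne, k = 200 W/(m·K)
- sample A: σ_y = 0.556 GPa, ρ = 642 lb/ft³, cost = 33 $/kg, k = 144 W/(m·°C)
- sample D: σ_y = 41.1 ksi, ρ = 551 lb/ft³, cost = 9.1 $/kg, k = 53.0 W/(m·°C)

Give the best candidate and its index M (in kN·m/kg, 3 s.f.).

Screen on constraints: cost ≤ 62 $/kg; k ≥ 26.6 W/(m·K). Survivors: sample Y, sample A, sample D.
Normalizing units and computing the index:
  sample Y: σ_y = 193.1 MPa, ρ = 1830 kg/m³
  sample A: σ_y = 556.0 MPa, ρ = 10280 kg/m³
  sample D: σ_y = 283.4 MPa, ρ = 8826 kg/m³
  sample Y: M = 105 kN·m/kg
  sample A: M = 54.1 kN·m/kg
  sample D: M = 32.1 kN·m/kg
The maximum is for sample Y.

sample Y, M = 105 kN·m/kg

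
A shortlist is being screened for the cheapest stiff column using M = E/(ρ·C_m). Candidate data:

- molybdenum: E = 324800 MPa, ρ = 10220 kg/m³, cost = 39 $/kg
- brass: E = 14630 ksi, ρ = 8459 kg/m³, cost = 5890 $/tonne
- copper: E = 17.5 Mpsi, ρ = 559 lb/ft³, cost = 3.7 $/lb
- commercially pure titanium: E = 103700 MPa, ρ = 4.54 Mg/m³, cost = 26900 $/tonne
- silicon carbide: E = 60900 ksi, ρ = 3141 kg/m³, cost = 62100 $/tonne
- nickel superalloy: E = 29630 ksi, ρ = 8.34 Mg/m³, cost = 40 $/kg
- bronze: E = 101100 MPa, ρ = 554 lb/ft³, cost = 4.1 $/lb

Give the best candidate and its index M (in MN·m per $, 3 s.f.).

silicon carbide, M = 2.15 MN·m per $

Normalizing units and computing the index:
  molybdenum: E = 324.8 GPa, ρ = 10220 kg/m³, cost = 39.00 $/kg
  brass: E = 100.9 GPa, ρ = 8459 kg/m³, cost = 5.890 $/kg
  copper: E = 120.7 GPa, ρ = 8954 kg/m³, cost = 8.157 $/kg
  commercially pure titanium: E = 103.7 GPa, ρ = 4540 kg/m³, cost = 26.90 $/kg
  silicon carbide: E = 419.9 GPa, ρ = 3141 kg/m³, cost = 62.10 $/kg
  nickel superalloy: E = 204.3 GPa, ρ = 8340 kg/m³, cost = 40.00 $/kg
  bronze: E = 101.1 GPa, ρ = 8874 kg/m³, cost = 9.039 $/kg
  silicon carbide: M = 2.15 MN·m per $
  brass: M = 2.02 MN·m per $
  copper: M = 1.65 MN·m per $
  bronze: M = 1.26 MN·m per $
  commercially pure titanium: M = 0.849 MN·m per $
  molybdenum: M = 0.815 MN·m per $
  nickel superalloy: M = 0.612 MN·m per $
Highest index: silicon carbide.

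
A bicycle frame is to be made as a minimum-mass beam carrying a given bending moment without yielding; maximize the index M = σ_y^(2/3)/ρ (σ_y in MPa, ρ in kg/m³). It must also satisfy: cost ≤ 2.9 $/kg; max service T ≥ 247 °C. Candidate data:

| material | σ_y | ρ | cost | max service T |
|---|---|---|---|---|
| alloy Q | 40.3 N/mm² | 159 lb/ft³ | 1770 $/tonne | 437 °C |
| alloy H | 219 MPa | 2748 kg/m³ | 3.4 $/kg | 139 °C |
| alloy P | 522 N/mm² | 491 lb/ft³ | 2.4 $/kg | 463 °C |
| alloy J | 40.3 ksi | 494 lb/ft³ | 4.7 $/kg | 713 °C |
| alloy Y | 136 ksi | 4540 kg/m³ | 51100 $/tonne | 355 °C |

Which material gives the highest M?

alloy P

Screen on constraints: cost ≤ 2.9 $/kg; max service T ≥ 247 °C. Survivors: alloy Q, alloy P.
Convert each candidate to consistent units, then evaluate M:
  alloy Q: σ_y = 40.30 MPa, ρ = 2547 kg/m³
  alloy P: σ_y = 522.0 MPa, ρ = 7865 kg/m³
  alloy P: M = 8.24×10⁻³
  alloy Q: M = 4.62×10⁻³
The maximum is for alloy P.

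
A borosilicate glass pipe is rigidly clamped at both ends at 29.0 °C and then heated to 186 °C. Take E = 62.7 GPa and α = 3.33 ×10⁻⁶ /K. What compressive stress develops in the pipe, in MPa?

32.8 MPa

ΔT = 157.0 K. Constrained thermal stress σ = E·α·ΔT = 62.70×10³ MPa × 3.33×10⁻⁶ × 157.0 = 32.8 MPa (compressive).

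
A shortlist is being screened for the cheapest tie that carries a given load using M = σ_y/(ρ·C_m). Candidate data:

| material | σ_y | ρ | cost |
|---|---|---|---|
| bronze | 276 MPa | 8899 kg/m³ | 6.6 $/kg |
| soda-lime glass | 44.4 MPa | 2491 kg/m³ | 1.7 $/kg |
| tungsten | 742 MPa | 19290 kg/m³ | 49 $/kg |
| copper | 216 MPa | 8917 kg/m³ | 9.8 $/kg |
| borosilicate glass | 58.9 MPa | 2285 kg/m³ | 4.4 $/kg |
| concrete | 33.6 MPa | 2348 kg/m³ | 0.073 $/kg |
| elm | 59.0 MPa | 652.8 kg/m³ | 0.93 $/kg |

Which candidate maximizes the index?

concrete

Computing M directly (units already consistent):
  concrete: M = 196 kN·m per $
  elm: M = 97.2 kN·m per $
  soda-lime glass: M = 10.5 kN·m per $
  borosilicate glass: M = 5.86 kN·m per $
  bronze: M = 4.70 kN·m per $
  copper: M = 2.47 kN·m per $
  tungsten: M = 0.785 kN·m per $
Highest index: concrete.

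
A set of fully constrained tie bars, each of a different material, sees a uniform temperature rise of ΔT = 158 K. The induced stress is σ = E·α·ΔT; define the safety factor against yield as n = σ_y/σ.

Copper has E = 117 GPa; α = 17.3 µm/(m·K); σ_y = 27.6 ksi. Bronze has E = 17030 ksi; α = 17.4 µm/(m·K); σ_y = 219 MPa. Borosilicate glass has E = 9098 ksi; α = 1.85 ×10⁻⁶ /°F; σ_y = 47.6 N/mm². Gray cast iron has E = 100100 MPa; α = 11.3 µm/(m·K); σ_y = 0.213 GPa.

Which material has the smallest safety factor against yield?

In consistent units (E in GPa, α in ×10⁻⁶/K, σ_y in MPa):
  copper: E = 117.0, α = 17.3, σ_y = 190.3 → σ = 320 MPa, n = 0.595
  bronze: E = 117.4, α = 17.4, σ_y = 219.0 → σ = 323 MPa, n = 0.678
  borosilicate glass: E = 62.73, α = 3.33, σ_y = 47.60 → σ = 33.0 MPa, n = 1.44
  gray cast iron: E = 100.1, α = 11.3, σ_y = 213.0 → σ = 179 MPa, n = 1.19
Copper has the lowest safety factor, n = 0.595.

copper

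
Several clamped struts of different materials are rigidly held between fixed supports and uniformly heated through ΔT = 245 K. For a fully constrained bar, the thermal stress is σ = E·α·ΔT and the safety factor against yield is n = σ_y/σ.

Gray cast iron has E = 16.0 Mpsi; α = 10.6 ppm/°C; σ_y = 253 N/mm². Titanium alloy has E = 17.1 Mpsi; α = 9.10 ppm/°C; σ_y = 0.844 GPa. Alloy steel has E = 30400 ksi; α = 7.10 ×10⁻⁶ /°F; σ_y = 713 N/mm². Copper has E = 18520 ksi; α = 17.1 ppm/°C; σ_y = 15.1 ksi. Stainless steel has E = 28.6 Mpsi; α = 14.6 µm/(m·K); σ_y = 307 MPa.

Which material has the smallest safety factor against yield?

copper

In consistent units (E in GPa, α in ×10⁻⁶/K, σ_y in MPa):
  gray cast iron: E = 110.3, α = 10.6, σ_y = 253.0 → σ = 286 MPa, n = 0.883
  titanium alloy: E = 117.9, α = 9.10, σ_y = 844.0 → σ = 263 MPa, n = 3.21
  alloy steel: E = 209.6, α = 12.8, σ_y = 713.0 → σ = 656 MPa, n = 1.09
  copper: E = 127.7, α = 17.1, σ_y = 104.1 → σ = 535 MPa, n = 0.195
  stainless steel: E = 197.2, α = 14.6, σ_y = 307.0 → σ = 705 MPa, n = 0.435
Smallest n: copper with n = 0.195.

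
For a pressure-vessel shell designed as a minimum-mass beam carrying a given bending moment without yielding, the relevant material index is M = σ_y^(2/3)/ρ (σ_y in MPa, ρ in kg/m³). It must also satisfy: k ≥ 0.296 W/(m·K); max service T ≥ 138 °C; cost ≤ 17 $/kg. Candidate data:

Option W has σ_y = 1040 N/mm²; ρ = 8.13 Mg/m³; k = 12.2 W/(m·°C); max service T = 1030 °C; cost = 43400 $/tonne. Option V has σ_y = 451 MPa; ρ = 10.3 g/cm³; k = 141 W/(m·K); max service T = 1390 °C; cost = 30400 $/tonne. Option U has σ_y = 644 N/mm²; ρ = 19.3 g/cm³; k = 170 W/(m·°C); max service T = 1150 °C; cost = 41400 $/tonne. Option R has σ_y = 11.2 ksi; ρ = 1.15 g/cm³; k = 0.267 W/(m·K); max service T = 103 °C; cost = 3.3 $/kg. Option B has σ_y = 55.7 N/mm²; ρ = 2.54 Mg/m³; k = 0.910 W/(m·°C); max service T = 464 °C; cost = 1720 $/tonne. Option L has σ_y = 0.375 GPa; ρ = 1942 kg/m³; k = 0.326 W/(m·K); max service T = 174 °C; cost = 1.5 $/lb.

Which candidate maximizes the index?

Screen on constraints: k ≥ 0.296 W/(m·K); max service T ≥ 138 °C; cost ≤ 17 $/kg. Survivors: option B, option L.
Convert each candidate to consistent units, then evaluate M:
  option B: σ_y = 55.70 MPa, ρ = 2540 kg/m³
  option L: σ_y = 375.0 MPa, ρ = 1942 kg/m³
  option L: M = 26.8×10⁻³
  option B: M = 5.74×10⁻³
The maximum is for option L.

option L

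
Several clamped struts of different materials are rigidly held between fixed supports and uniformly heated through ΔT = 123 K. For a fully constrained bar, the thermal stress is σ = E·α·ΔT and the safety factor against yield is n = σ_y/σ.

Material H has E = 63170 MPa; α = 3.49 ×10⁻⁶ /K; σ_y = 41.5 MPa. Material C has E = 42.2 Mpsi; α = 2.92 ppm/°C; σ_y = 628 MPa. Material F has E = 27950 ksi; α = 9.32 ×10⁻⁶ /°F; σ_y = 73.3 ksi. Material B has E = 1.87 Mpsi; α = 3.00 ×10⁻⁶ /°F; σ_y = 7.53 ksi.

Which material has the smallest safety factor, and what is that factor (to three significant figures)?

Per material, after unit conversion:
  material H: E = 63.17, α = 3.49, σ_y = 41.50 → σ = 27.1 MPa, n = 1.53
  material C: E = 291.0, α = 2.92, σ_y = 628.0 → σ = 105 MPa, n = 6.01
  material F: E = 192.7, α = 16.8, σ_y = 505.4 → σ = 398 MPa, n = 1.27
  material B: E = 12.89, α = 5.40, σ_y = 51.92 → σ = 8.56 MPa, n = 6.06
Smallest n: material F with n = 1.27.

material F, n = 1.27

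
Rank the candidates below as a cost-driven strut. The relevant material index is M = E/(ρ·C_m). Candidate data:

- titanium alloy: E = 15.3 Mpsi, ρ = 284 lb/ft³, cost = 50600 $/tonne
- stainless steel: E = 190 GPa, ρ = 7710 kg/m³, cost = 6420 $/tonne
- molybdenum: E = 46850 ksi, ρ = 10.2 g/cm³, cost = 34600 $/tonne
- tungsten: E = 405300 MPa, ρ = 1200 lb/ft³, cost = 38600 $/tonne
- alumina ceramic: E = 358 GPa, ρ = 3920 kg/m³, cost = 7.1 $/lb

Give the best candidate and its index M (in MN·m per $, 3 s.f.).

alumina ceramic, M = 5.83 MN·m per $

Putting every candidate on a common basis:
  titanium alloy: E = 105.5 GPa, ρ = 4549 kg/m³, cost = 50.60 $/kg
  stainless steel: E = 190.0 GPa, ρ = 7710 kg/m³, cost = 6.420 $/kg
  molybdenum: E = 323.0 GPa, ρ = 10200 kg/m³, cost = 34.60 $/kg
  tungsten: E = 405.3 GPa, ρ = 19220 kg/m³, cost = 38.60 $/kg
  alumina ceramic: E = 358.0 GPa, ρ = 3920 kg/m³, cost = 15.65 $/kg
  alumina ceramic: M = 5.83 MN·m per $
  stainless steel: M = 3.84 MN·m per $
  molybdenum: M = 0.915 MN·m per $
  tungsten: M = 0.546 MN·m per $
  titanium alloy: M = 0.458 MN·m per $
Alumina ceramic ranks first.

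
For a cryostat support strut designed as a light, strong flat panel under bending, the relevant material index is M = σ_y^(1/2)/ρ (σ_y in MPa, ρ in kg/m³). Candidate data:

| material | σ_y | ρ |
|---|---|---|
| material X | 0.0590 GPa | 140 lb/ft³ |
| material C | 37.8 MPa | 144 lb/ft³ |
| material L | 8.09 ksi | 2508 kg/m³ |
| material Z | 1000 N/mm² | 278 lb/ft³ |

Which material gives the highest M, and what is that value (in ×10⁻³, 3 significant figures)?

material Z, M = 7.10×10⁻³

Normalizing units and computing the index:
  material X: σ_y = 59.00 MPa, ρ = 2243 kg/m³
  material C: σ_y = 37.80 MPa, ρ = 2307 kg/m³
  material L: σ_y = 55.78 MPa, ρ = 2508 kg/m³
  material Z: σ_y = 1000 MPa, ρ = 4453 kg/m³
  material Z: M = 7.10×10⁻³
  material X: M = 3.43×10⁻³
  material L: M = 2.98×10⁻³
  material C: M = 2.67×10⁻³
Material Z ranks first.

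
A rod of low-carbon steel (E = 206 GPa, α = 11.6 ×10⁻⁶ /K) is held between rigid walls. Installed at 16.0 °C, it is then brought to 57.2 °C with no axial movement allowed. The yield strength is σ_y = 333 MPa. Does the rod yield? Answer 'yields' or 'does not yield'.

does not yield

ΔT = 41.20 K. Constrained thermal stress σ = E·α·ΔT = 206.0×10³ MPa × 11.6×10⁻⁶ × 41.20 = 98.5 MPa (compressive).
Compare to σ_y = 333 MPa: σ < σ_y, so it does not yield.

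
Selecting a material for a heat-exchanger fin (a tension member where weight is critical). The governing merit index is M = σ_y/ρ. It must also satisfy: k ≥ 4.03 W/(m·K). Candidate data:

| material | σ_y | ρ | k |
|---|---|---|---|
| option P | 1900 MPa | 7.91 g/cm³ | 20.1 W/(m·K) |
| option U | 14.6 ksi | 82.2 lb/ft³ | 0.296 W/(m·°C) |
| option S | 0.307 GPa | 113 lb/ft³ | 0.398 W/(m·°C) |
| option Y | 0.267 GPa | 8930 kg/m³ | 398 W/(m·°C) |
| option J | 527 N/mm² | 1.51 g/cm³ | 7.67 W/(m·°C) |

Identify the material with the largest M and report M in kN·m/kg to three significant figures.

Screen on constraints: k ≥ 4.03 W/(m·K). Survivors: option P, option Y, option J.
Normalizing units and computing the index:
  option P: σ_y = 1900 MPa, ρ = 7910 kg/m³
  option Y: σ_y = 267.0 MPa, ρ = 8930 kg/m³
  option J: σ_y = 527.0 MPa, ρ = 1510 kg/m³
  option J: M = 349 kN·m/kg
  option P: M = 240 kN·m/kg
  option Y: M = 29.9 kN·m/kg
Highest index: option J.

option J, M = 349 kN·m/kg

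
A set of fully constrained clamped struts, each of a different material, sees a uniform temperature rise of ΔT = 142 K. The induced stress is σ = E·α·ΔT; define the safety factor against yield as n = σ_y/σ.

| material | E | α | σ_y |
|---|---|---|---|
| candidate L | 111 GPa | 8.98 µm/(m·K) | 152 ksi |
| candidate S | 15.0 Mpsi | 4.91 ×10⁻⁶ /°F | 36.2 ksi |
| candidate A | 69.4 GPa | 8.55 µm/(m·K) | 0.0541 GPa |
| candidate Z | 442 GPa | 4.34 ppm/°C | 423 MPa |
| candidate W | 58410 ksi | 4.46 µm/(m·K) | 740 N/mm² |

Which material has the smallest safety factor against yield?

In consistent units (E in GPa, α in ×10⁻⁶/K, σ_y in MPa):
  candidate L: E = 111.0, α = 8.98, σ_y = 1048 → σ = 142 MPa, n = 7.40
  candidate S: E = 103.4, α = 8.84, σ_y = 249.6 → σ = 130 MPa, n = 1.92
  candidate A: E = 69.40, α = 8.55, σ_y = 54.10 → σ = 84.3 MPa, n = 0.642
  candidate Z: E = 442.0, α = 4.34, σ_y = 423.0 → σ = 272 MPa, n = 1.55
  candidate W: E = 402.7, α = 4.46, σ_y = 740.0 → σ = 255 MPa, n = 2.90
The minimum is candidate A at n = 0.642.

candidate A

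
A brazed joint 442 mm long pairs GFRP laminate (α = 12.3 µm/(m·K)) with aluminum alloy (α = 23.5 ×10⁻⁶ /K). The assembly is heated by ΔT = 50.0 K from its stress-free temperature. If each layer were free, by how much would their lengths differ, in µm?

Δα = |12.3 − 23.5|×10⁻⁶/K = 11.2×10⁻⁶/K.
ΔL_mismatch = Δα·L·ΔT = 11.2×10⁻⁶ × 442.0 mm × 50.0 K = 248 µm.

248 µm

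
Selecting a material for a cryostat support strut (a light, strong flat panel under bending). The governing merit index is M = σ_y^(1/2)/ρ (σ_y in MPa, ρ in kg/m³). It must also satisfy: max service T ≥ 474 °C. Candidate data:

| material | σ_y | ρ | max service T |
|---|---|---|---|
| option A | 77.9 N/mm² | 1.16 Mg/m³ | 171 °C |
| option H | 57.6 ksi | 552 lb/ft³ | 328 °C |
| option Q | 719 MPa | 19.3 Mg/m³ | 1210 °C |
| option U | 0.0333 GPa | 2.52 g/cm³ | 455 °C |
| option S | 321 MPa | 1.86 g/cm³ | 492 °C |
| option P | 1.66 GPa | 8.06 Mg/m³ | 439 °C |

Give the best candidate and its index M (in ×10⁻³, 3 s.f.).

option S, M = 9.63×10⁻³

Screen on constraints: max service T ≥ 474 °C. Survivors: option Q, option S.
In SI units:
  option Q: σ_y = 719.0 MPa, ρ = 19300 kg/m³
  option S: σ_y = 321.0 MPa, ρ = 1860 kg/m³
  option S: M = 9.63×10⁻³
  option Q: M = 1.39×10⁻³
The maximum is for option S.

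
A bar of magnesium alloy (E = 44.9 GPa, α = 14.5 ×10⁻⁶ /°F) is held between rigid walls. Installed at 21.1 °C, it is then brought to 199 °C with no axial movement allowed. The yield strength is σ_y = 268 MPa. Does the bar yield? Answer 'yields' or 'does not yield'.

does not yield

α = 14.5×10⁻⁶/°F × 9/5 = 26.1×10⁻⁶/K.
ΔT = 177.9 K. Constrained thermal stress σ = E·α·ΔT = 44.90×10³ MPa × 26.1×10⁻⁶ × 177.9 = 208 MPa (compressive).
Compare to σ_y = 268 MPa: σ < σ_y, so it does not yield.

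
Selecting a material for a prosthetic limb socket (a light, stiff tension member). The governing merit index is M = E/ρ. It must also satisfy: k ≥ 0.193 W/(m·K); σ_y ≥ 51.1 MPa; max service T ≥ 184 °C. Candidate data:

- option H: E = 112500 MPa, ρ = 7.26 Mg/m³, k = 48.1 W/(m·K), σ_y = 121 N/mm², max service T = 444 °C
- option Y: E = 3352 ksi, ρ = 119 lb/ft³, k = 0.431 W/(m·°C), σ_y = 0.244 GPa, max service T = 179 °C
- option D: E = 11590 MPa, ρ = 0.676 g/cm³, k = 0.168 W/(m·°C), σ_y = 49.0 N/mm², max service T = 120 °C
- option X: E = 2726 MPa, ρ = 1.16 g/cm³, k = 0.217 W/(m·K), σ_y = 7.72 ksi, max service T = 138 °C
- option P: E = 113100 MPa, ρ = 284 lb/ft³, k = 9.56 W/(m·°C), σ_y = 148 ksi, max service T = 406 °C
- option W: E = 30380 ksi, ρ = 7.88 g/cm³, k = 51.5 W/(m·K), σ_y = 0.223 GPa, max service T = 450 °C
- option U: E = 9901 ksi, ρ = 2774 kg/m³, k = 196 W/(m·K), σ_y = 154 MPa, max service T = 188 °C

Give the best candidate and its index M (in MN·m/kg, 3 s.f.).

Screen on constraints: k ≥ 0.193 W/(m·K); σ_y ≥ 51.1 MPa; max service T ≥ 184 °C. Survivors: option H, option P, option W, option U.
Normalizing units and computing the index:
  option H: E = 112.5 GPa, ρ = 7260 kg/m³
  option P: E = 113.1 GPa, ρ = 4549 kg/m³
  option W: E = 209.5 GPa, ρ = 7880 kg/m³
  option U: E = 68.27 GPa, ρ = 2774 kg/m³
  option W: M = 26.6 MN·m/kg
  option P: M = 24.9 MN·m/kg
  option U: M = 24.6 MN·m/kg
  option H: M = 15.5 MN·m/kg
The maximum is for option W.

option W, M = 26.6 MN·m/kg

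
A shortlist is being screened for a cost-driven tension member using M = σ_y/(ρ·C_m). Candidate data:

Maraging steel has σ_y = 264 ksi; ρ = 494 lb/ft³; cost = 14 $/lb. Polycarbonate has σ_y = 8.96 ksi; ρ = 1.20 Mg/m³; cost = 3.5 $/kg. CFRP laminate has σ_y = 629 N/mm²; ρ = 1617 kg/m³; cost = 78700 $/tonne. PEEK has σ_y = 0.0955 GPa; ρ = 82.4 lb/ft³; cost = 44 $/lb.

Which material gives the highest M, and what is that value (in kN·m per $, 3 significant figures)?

In SI units:
  maraging steel: σ_y = 1820 MPa, ρ = 7913 kg/m³, cost = 30.86 $/kg
  polycarbonate: σ_y = 61.78 MPa, ρ = 1200 kg/m³, cost = 3.500 $/kg
  CFRP laminate: σ_y = 629.0 MPa, ρ = 1617 kg/m³, cost = 78.70 $/kg
  PEEK: σ_y = 95.50 MPa, ρ = 1320 kg/m³, cost = 97.00 $/kg
  polycarbonate: M = 14.7 kN·m per $
  maraging steel: M = 7.45 kN·m per $
  CFRP laminate: M = 4.94 kN·m per $
  PEEK: M = 0.746 kN·m per $
Polycarbonate ranks first.

polycarbonate, M = 14.7 kN·m per $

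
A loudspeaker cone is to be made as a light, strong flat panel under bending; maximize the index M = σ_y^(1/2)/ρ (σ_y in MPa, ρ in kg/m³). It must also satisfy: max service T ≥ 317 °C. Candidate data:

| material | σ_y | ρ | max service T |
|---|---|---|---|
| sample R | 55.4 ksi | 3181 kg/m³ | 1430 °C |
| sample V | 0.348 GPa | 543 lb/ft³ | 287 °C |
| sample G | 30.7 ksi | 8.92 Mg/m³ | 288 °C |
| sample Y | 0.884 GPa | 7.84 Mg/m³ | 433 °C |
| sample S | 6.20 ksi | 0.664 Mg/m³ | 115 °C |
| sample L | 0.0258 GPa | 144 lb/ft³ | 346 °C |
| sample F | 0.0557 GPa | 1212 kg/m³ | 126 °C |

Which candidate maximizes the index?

Screen on constraints: max service T ≥ 317 °C. Survivors: sample R, sample Y, sample L.
Putting every candidate on a common basis:
  sample R: σ_y = 382.0 MPa, ρ = 3181 kg/m³
  sample Y: σ_y = 884.0 MPa, ρ = 7840 kg/m³
  sample L: σ_y = 25.80 MPa, ρ = 2307 kg/m³
  sample R: M = 6.14×10⁻³
  sample Y: M = 3.79×10⁻³
  sample L: M = 2.20×10⁻³
Sample R ranks first.

sample R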